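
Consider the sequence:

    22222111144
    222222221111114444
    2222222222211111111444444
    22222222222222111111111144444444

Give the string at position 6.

Each string has the form 2^{3n-1} 1^{2n} 4^{2n-2}, where the shown terms are n = 2, 3, 4, 5.
At n = 7 the blocks have lengths 20, 14, 12.

2222222222222222222211111111111111444444444444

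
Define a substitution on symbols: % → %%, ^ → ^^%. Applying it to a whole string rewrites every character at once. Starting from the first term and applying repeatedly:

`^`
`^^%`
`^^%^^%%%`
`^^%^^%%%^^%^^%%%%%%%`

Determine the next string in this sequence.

Rewriting the 20 symbols of ^^%^^%%%^^%^^%%%%%%% one by one yields ^^% ^^% %% ^^% ^^% %% %% %% ^^% ^^% %% ^^% ^^% %% %% %% %% %% %% %%; concatenated:

^^%^^%%%^^%^^%%%%%%%^^%^^%%%^^%^^%%%%%%%%%%%%%%%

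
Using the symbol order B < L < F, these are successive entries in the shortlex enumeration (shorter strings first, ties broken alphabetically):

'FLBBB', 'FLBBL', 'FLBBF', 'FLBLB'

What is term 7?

Advancing 3 positions from FLBLB through FLBLB → FLBLL → FLBLF reaches term 7.

FLBFB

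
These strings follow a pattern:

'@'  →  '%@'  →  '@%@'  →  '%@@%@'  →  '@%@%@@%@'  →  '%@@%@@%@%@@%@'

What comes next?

From term 3 onward, concatenate the second-to-last term with the last: @·%@ = @%@, %@·@%@ = %@@%@, …
Continuing: @%@%@@%@ · %@@%@@%@%@@%@ gives term 7.

@%@%@@%@%@@%@@%@%@@%@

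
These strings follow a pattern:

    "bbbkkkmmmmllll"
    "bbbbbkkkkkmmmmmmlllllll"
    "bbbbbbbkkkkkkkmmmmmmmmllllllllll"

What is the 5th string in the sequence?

bbbbbbbbbbbkkkkkkkkkkkmmmmmmmmmmmmllllllllllllllll

Reading off run lengths: b runs 3, 5, 7; k runs 3, 5, 7; m runs 4, 6, 8; l runs 4, 7, 10 — each is linear in n, where the shown terms are n = 2, 3, 4.
At n = 6 the blocks have lengths 11, 11, 12, 16.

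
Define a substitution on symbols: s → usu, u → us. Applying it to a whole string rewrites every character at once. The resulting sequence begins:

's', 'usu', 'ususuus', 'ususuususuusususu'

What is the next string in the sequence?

Rewriting the 17 symbols of ususuususuusususu one by one yields us usu us usu us us usu us usu us us usu us usu us usu us; concatenated:

ususuususuusususuususuusususuususuususuus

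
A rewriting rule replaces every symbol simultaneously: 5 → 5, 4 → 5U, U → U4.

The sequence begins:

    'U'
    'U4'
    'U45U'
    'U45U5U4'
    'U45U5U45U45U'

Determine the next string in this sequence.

Expanding U45U5U45U45U: U→U4, 4→5U, 5→5, U→U4, 5→5, U→U4, 4→5U, 5→5, U→U4, 4→5U, 5→5, U→U4. Concatenated: U4 5U 5 U4 5 U4 5U 5 U4 5U 5 U4.

U45U5U45U45U5U45U5U4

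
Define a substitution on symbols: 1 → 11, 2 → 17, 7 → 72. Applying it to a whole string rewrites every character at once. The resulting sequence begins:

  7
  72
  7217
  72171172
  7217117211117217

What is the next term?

Applying the rule to each of the 16 symbols of 7217117211117217 gives the pieces 72 17 11 72 11 11 72 17 11 11 11 11 72 17 11 72, which concatenate to the answer.

72171172111172171111111172171172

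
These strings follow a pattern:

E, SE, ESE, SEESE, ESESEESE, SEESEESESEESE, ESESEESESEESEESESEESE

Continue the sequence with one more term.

This is a Fibonacci-style word recurrence s(k) = s(k−2)·s(k−1): e.g. E·SE = ESE.
The next term joins SEESEESESEESE and ESESEESESEESEESESEESE.

SEESEESESEESEESESEESESEESEESESEESE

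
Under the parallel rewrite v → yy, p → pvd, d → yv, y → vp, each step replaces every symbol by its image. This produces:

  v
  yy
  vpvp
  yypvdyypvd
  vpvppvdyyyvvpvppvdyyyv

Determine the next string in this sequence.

yypvdyypvdpvdyyyvvpvpvpyyyypvdyypvdpvdyyyvvpvpvpyy

φ(vpvppvdyyyvvpvppvdyyyv) expands symbol-by-symbol to yy pvd yy pvd pvd yy yv vp vp vp yy yy pvd yy pvd pvd yy yv vp vp vp yy; joining the 22 pieces gives the next term.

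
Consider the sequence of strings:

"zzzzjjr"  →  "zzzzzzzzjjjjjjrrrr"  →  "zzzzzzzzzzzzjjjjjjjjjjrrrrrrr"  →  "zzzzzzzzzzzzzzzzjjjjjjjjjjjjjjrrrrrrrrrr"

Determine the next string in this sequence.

zzzzzzzzzzzzzzzzzzzzjjjjjjjjjjjjjjjjjjrrrrrrrrrrrrr

Reading off run lengths: z runs 4, 8, 12, 16; j runs 2, 6, 10, 14; r runs 1, 4, 7, 10 — each is linear in n (n = 1, 2, …).
Setting n = 5 gives 20, 18, 13 characters in each block.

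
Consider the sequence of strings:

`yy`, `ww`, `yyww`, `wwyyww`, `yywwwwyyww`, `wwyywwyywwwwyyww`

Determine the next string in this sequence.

yywwwwyywwwwyywwyywwwwyyww

Each term (from the third on) is the two preceding terms concatenated in order: term 3 = yy·ww = yyww.
So term 7 is yywwwwyyww·wwyywwyywwwwyyww.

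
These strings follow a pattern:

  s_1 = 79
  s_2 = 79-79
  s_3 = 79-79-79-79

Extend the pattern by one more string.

s(k+1) = s(k)·-·s(k) — each term doubles the last with '-' between the halves.
One more doubling of 79-79-79-79 gives the answer.

79-79-79-79-79-79-79-79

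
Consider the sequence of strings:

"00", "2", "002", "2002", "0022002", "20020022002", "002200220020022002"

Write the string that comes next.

From term 3 onward, concatenate the second-to-last term with the last: 00·2 = 002, 2·002 = 2002, …
So term 8 is 20020022002·002200220020022002.

20020022002002200220020022002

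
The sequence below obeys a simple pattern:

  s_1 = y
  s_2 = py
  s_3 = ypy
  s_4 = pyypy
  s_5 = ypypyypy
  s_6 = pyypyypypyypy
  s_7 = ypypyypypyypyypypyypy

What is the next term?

pyypyypypyypyypypyypypyypyypypyypy

From term 3 onward, concatenate the second-to-last term with the last: y·py = ypy, py·ypy = pyypy, …
Continuing: pyypyypypyypy · ypypyypypyypyypypyypy gives term 8.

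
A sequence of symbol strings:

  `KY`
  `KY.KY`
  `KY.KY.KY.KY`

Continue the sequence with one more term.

KY.KY.KY.KY.KY.KY.KY.KY

s(k+1) = s(k)·.·s(k) — each term doubles the last with '.' between the halves.
So the next term is two copies of KY.KY.KY.KY with '.' between the halves.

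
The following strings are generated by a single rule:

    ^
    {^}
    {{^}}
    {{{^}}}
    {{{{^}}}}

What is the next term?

Each term wraps the previous one in { on the left and } on the right.
Applying this once more to {{{{^}}}}:

{{{{{^}}}}}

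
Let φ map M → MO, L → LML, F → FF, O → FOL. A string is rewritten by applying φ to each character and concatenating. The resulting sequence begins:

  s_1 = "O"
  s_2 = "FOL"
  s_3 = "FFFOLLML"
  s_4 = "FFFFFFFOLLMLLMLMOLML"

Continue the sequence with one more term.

FFFFFFFFFFFFFFFOLLMLLMLMOLMLLMLMOLMLMOFOLLMLMOLML

Replace each of the 20 characters of FFFFFFFOLLMLLMLMOLML in place — FF FF FF FF FF FF FF FOL LML LML MO LML LML MO LML MO FOL LML MO LML — and concatenate.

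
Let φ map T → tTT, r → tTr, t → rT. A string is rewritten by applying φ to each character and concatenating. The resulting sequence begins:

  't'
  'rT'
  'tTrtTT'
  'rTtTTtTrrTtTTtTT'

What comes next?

φ(rTtTTtTrrTtTTtTT) expands symbol-by-symbol to tTr tTT rT tTT tTT rT tTT tTr tTr tTT rT tTT tTT rT tTT tTT; joining the 16 pieces gives the next term.

tTrtTTrTtTTtTTrTtTTtTrtTrtTTrTtTTtTTrTtTTtTT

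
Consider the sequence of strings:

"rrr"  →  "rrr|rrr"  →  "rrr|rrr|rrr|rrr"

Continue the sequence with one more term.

Every step duplicates the string with '|' between the halves.
Doubling rrr|rrr|rrr|rrr with '|' between the halves:

rrr|rrr|rrr|rrr|rrr|rrr|rrr|rrr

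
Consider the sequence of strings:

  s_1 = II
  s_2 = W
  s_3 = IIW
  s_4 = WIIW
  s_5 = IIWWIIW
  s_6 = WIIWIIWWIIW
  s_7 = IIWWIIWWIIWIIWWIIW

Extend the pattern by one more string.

WIIWIIWWIIWIIWWIIWWIIWIIWWIIW

From term 3 onward, concatenate the second-to-last term with the last: II·W = IIW, W·IIW = WIIW, …
Continuing: WIIWIIWWIIW · IIWWIIWWIIWIIWWIIW gives term 8.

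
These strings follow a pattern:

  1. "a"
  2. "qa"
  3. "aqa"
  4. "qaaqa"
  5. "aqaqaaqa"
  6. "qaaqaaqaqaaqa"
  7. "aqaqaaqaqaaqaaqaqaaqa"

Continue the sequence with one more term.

qaaqaaqaqaaqaaqaqaaqaqaaqaaqaqaaqa

Each term (from the third on) is the two preceding terms concatenated in order: term 3 = a·qa = aqa.
Continuing: qaaqaaqaqaaqa · aqaqaaqaqaaqaaqaqaaqa gives term 8.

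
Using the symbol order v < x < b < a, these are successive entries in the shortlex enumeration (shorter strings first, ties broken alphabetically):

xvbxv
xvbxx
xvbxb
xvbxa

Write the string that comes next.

xvbbv

Treat xvbxa as a base-4 numeral over the given alphabet and add one, carrying through any trailing a's.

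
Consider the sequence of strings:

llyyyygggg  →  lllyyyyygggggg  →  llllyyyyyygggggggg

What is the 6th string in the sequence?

lllllllyyyyyyyyygggggggggggggg

Term n consists of n l's, followed by n+2 y's, followed by 2n g's, where the shown terms are n = 2, 3, 4.
For term 6, n = 7, so the run lengths are 7, 9, 14.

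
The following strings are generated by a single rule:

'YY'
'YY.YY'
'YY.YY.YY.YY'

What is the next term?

YY.YY.YY.YY.YY.YY.YY.YY

Each string is two copies of the previous one joined by '.'.
One more doubling of YY.YY.YY.YY gives the answer.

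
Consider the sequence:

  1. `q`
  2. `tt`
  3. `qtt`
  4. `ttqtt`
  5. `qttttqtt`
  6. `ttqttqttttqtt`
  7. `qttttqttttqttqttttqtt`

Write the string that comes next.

From term 3 onward, concatenate the second-to-last term with the last: q·tt = qtt, tt·qtt = ttqtt, …
So term 8 is ttqttqttttqtt·qttttqttttqttqttttqtt.

ttqttqttttqttqttttqttttqttqttttqtt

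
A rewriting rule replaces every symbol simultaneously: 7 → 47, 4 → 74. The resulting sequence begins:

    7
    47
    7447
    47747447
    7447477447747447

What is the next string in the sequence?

47747447744747747447477447747447

Applying the rule to each of the 16 symbols of 7447477447747447 gives the pieces 47 74 74 47 74 47 47 74 74 47 47 74 47 74 74 47, which concatenate to the answer.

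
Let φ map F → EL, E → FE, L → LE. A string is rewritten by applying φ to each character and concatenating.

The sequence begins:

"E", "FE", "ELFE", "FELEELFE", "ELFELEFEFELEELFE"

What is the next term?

FELEELFELEFEELFEELFELEFEFELEELFE

φ(ELFELEFEFELEELFE) expands symbol-by-symbol to FE LE EL FE LE FE EL FE EL FE LE FE FE LE EL FE; joining the 16 pieces gives the next term.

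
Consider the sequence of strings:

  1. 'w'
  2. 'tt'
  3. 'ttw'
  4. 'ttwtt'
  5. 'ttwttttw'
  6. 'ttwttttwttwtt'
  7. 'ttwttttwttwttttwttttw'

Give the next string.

From term 3 onward, concatenate the last term with the second-to-last: tt·w = ttw, ttw·tt = ttwtt, …
The next term joins ttwttttwttwttttwttttw and ttwttttwttwtt.

ttwttttwttwttttwttttwttwttttwttwtt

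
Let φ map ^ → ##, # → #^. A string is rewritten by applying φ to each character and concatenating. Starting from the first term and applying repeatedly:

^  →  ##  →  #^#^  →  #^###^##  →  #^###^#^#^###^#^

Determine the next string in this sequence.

φ(#^###^#^#^###^#^) expands symbol-by-symbol to #^ ## #^ #^ #^ ## #^ ## #^ ## #^ #^ #^ ## #^ ##; joining the 16 pieces gives the next term.

#^###^#^#^###^###^###^#^#^###^##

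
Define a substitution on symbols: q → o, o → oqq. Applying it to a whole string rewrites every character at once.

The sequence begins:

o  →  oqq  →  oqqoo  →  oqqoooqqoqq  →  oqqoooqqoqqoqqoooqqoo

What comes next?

Rewriting the 21 symbols of oqqoooqqoqqoqqoooqqoo one by one yields oqq o o oqq oqq oqq o o oqq o o oqq o o oqq oqq oqq o o oqq oqq; concatenated:

oqqoooqqoqqoqqoooqqoooqqoooqqoqqoqqoooqqoqq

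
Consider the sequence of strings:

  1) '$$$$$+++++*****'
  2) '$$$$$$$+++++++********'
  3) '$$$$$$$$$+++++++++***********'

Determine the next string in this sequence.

$$$$$$$$$$$+++++++++++**************

Term n consists of 2n+1 $'s, followed by 2n+1 +'s, followed by 3n-1 *'s, where the shown terms are n = 2, 3, 4.
Setting n = 5 gives 11, 11, 14 characters in each block.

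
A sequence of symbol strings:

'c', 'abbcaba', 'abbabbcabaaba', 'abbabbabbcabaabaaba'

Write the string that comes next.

s(k+1) = abb·s(k)·aba, so each term gains abb as a prefix and aba as a suffix.
One more step from abbabbabbcabaabaaba gives the answer.

abbabbabbabbcabaabaabaaba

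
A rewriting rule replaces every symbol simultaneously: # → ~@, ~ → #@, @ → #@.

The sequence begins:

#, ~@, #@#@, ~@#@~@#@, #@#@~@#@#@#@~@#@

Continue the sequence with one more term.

~@#@~@#@#@#@~@#@~@#@~@#@#@#@~@#@

φ(#@#@~@#@#@#@~@#@) expands symbol-by-symbol to ~@ #@ ~@ #@ #@ #@ ~@ #@ ~@ #@ ~@ #@ #@ #@ ~@ #@; joining the 16 pieces gives the next term.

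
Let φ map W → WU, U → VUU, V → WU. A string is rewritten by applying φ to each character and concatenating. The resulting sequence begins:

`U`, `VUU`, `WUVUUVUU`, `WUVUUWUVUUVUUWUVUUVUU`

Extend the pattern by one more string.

Rewriting the 21 symbols of WUVUUWUVUUVUUWUVUUVUU one by one yields WU VUU WU VUU VUU WU VUU WU VUU VUU WU VUU VUU WU VUU WU VUU VUU WU VUU VUU; concatenated:

WUVUUWUVUUVUUWUVUUWUVUUVUUWUVUUVUUWUVUUWUVUUVUUWUVUUVUU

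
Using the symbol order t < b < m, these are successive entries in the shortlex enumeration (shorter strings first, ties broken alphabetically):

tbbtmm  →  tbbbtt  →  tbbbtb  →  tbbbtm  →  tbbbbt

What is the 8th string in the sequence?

Stepping forward 3 times from tbbbbt: tbbbbt → tbbbbb → tbbbbm, then the target.

tbbbmt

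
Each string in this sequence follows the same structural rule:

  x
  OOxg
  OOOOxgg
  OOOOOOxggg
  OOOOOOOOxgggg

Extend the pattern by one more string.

Every step adds OO to the front and g to the end of the previous string.
Applying this once more to OOOOOOOOxgggg:

OOOOOOOOOOxggggg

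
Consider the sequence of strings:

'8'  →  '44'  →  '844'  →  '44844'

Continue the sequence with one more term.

This is a Fibonacci-style word recurrence s(k) = s(k−2)·s(k−1): e.g. 8·44 = 844.
Continuing: 844 · 44844 gives term 5.

84444844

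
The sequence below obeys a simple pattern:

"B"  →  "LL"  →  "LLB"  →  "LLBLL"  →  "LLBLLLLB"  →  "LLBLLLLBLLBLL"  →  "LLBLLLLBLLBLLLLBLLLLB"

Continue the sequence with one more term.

From term 3 onward, concatenate the last term with the second-to-last: LL·B = LLB, LLB·LL = LLBLL, …
Continuing: LLBLLLLBLLBLLLLBLLLLB · LLBLLLLBLLBLL gives term 8.

LLBLLLLBLLBLLLLBLLLLBLLBLLLLBLLBLL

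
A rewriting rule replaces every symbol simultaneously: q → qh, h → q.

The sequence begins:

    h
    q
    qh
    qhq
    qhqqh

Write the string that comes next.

qhqqhqhq

Expanding qhqqh: q→qh, h→q, q→qh, q→qh, h→q. Concatenated: qh q qh qh q.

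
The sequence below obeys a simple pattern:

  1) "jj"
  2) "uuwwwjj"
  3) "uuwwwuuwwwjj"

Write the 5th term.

uuwwwuuwwwuuwwwuuwwwjj

Every step adds uuwww at the front: s(k+1) = uuwww·s(k).
From uuwwwuuwwwjj, 2 further steps: uuwwwuuwwwjj → uuwwwuuwwwuuwwwjj → (answer).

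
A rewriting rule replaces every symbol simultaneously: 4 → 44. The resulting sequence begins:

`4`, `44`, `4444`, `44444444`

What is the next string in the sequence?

4444444444444444

Apply φ to 44444444 symbol by symbol: 4→44, 4→44, 4→44, 4→44, 4→44, 4→44, 4→44, 4→44; joined: 44 44 44 44 44 44 44 44.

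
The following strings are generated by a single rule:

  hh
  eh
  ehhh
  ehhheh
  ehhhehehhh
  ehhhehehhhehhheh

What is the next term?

From term 3 onward, concatenate the last term with the second-to-last: eh·hh = ehhh, ehhh·eh = ehhheh, …
Continuing: ehhhehehhhehhheh · ehhhehehhh gives term 7.

ehhhehehhhehhhehehhhehehhh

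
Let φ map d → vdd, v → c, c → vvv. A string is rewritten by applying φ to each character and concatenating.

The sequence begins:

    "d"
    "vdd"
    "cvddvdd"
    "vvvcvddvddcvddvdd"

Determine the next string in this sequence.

Replace each of the 17 characters of vvvcvddvddcvddvdd in place — c c c vvv c vdd vdd c vdd vdd vvv c vdd vdd c vdd vdd — and concatenate.

cccvvvcvddvddcvddvddvvvcvddvddcvddvdd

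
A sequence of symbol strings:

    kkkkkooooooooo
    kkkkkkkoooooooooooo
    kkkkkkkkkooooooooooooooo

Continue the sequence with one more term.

Term n consists of 2n-1 k's, followed by 3n o's, where the shown terms are n = 3, 4, 5.
For the next term, n = 6, so the run lengths are 11, 18.

kkkkkkkkkkkoooooooooooooooooo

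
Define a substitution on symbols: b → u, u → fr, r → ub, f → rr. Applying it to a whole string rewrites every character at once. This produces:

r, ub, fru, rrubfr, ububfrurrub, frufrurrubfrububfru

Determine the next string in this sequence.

Rewriting the 19 symbols of frufrurrubfrububfru one by one yields rr ub fr rr ub fr ub ub fr u rr ub fr u fr u rr ub fr; concatenated:

rrubfrrrubfrububfrurrubfrufrurrubfr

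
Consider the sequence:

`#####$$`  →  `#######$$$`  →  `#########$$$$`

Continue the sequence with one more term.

###########$$$$$

Reading off run lengths: # runs 5, 7, 9; $ runs 2, 3, 4 — each is linear in n, where the shown terms are n = 2, 3, 4.
For the next term, n = 5, so the run lengths are 11, 5.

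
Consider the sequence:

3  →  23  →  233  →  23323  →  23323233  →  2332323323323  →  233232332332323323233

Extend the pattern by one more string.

2332323323323233232332332323323323

This is a Fibonacci-style word recurrence s(k) = s(k−1)·s(k−2): e.g. 23·3 = 233.
The next term joins 233232332332323323233 and 2332323323323.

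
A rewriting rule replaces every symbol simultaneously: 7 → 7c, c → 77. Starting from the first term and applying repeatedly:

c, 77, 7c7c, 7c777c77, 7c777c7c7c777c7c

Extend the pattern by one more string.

Rewriting the 16 symbols of 7c777c7c7c777c7c one by one yields 7c 77 7c 7c 7c 77 7c 77 7c 77 7c 7c 7c 77 7c 77; concatenated:

7c777c7c7c777c777c777c7c7c777c77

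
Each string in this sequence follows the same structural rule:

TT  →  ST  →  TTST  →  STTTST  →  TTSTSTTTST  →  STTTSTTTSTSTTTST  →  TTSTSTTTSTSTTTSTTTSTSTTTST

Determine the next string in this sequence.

STTTSTTTSTSTTTSTTTSTSTTTSTSTTTSTTTSTSTTTST

From term 3 onward, concatenate the second-to-last term with the last: TT·ST = TTST, ST·TTST = STTTST, …
So term 8 is STTTSTTTSTSTTTST·TTSTSTTTSTSTTTSTTTSTSTTTST.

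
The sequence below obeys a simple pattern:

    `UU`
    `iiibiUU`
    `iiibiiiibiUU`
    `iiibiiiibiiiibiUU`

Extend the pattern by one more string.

Every step adds iiibi at the front: s(k+1) = iiibi·s(k).
Applying this once more to iiibiiiibiiiibiUU:

iiibiiiibiiiibiiiibiUU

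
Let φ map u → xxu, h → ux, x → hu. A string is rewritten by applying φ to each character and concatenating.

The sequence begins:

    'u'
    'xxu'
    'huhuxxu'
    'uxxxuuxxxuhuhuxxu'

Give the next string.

φ(uxxxuuxxxuhuhuxxu) expands symbol-by-symbol to xxu hu hu hu xxu xxu hu hu hu xxu ux xxu ux xxu hu hu xxu; joining the 17 pieces gives the next term.

xxuhuhuhuxxuxxuhuhuhuxxuuxxxuuxxxuhuhuxxu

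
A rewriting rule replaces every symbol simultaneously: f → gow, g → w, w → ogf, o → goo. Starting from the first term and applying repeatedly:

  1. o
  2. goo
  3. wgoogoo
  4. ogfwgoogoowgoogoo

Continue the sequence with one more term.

goowgowogfwgoogoowgoogooogfwgoogoowgoogoo

Replace each of the 17 characters of ogfwgoogoowgoogoo in place — goo w gow ogf w goo goo w goo goo ogf w goo goo w goo goo — and concatenate.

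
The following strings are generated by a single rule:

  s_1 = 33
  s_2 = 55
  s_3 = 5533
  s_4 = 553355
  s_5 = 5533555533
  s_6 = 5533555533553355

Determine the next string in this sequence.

55335555335533555533555533

Each term (from the third on) is the previous term followed by the one before it: term 3 = 55·33 = 5533.
So term 7 is 5533555533553355·5533555533.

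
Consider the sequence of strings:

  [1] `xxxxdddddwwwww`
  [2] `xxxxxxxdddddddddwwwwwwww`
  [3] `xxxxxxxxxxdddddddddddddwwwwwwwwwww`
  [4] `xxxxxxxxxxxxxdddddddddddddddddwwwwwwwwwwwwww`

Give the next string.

The n-th term is 3n+1 x's then 4n+1 d's then 3n+2 w's (n = 1, 2, …).
Setting n = 5 gives 16, 21, 17 characters in each block.

xxxxxxxxxxxxxxxxdddddddddddddddddddddwwwwwwwwwwwwwwwww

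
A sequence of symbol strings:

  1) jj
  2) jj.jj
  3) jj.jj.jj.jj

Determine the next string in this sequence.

jj.jj.jj.jj.jj.jj.jj.jj

Every step duplicates the string with '.' between the halves.
So the next term is two copies of jj.jj.jj.jj with '.' between the halves.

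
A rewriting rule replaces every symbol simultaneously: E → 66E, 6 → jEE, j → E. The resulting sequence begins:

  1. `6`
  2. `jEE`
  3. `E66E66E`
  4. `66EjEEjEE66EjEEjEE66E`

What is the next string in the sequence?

jEEjEE66EE66E66EE66E66EjEEjEE66EE66E66EE66E66EjEEjEE66E

φ(66EjEEjEE66EjEEjEE66E) expands symbol-by-symbol to jEE jEE 66E E 66E 66E E 66E 66E jEE jEE 66E E 66E 66E E 66E 66E jEE jEE 66E; joining the 21 pieces gives the next term.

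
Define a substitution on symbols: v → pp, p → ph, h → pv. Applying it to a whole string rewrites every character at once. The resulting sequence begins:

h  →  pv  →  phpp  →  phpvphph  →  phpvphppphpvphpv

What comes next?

Applying the rule to each of the 16 symbols of phpvphppphpvphpv gives the pieces ph pv ph pp ph pv ph ph ph pv ph pp ph pv ph pp, which concatenate to the answer.

phpvphppphpvphphphpvphppphpvphpp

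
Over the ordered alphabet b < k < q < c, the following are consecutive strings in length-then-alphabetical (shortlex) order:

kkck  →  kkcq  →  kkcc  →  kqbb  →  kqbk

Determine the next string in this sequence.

kqbq

Find the rightmost character of kqbk below c, bump it to the next letter, and reset everything to its right to b.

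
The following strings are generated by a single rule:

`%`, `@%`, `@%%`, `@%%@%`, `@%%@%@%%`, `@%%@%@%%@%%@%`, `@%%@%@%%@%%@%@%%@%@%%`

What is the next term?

@%%@%@%%@%%@%@%%@%@%%@%%@%@%%@%%@%

This is a Fibonacci-style word recurrence s(k) = s(k−1)·s(k−2): e.g. @%·% = @%%.
The next term joins @%%@%@%%@%%@%@%%@%@%% and @%%@%@%%@%%@%.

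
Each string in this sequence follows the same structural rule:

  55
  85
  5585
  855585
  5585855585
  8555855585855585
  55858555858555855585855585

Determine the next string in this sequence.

Each term (from the third on) is the two preceding terms concatenated in order: term 3 = 55·85 = 5585.
So term 8 is 8555855585855585·55858555858555855585855585.

855585558585558555858555858555855585855585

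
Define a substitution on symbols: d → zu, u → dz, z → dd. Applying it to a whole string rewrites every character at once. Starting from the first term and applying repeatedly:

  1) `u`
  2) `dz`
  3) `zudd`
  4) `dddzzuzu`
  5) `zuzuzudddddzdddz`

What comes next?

Applying the rule to each of the 16 symbols of zuzuzudddddzdddz gives the pieces dd dz dd dz dd dz zu zu zu zu zu dd zu zu zu dd, which concatenate to the answer.

dddzdddzdddzzuzuzuzuzuddzuzuzudd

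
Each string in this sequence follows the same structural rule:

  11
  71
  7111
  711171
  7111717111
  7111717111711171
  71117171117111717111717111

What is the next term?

711171711171117171117171117111717111711171

From term 3 onward, concatenate the last term with the second-to-last: 71·11 = 7111, 7111·71 = 711171, …
So term 8 is 71117171117111717111717111·7111717111711171.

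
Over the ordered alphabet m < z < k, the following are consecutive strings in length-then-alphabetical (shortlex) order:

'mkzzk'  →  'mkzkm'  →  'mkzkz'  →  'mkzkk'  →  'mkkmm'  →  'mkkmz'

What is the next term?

mkkmk

Find the rightmost character of mkkmz below k, bump it to the next letter, and reset everything to its right to m.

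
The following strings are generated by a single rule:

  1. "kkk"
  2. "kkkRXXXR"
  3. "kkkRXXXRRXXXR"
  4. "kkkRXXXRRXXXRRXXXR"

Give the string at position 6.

The strings grow by a fixed suffix RXXXR each time.
From kkkRXXXRRXXXRRXXXR, 2 further steps: kkkRXXXRRXXXRRXXXR → kkkRXXXRRXXXRRXXXRRXXXR → (answer).

kkkRXXXRRXXXRRXXXRRXXXRRXXXR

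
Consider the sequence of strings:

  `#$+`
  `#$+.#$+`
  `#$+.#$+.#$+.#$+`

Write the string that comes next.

#$+.#$+.#$+.#$+.#$+.#$+.#$+.#$+

Each string is two copies of the previous one joined by '.'.
So the next term is two copies of #$+.#$+.#$+.#$+ with '.' between the halves.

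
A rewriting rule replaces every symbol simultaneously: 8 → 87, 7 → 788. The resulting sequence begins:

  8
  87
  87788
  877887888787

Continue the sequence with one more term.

Apply φ to 877887888787 symbol by symbol: 8→87, 7→788, 7→788, 8→87, 8→87, 7→788, 8→87, 8→87, 8→87, 7→788, 8→87, 7→788; joined: 87 788 788 87 87 788 87 87 87 788 87 788.

87788788878778887878778887788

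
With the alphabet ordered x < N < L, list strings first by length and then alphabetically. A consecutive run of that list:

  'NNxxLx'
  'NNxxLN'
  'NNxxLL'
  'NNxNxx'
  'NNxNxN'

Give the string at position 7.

NNxNNx

Continuing the enumeration 2 steps past NNxNxN: NNxNxN → NNxNxL → (answer).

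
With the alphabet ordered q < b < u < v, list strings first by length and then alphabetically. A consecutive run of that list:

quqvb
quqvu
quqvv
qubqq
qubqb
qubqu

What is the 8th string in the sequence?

Advancing 2 positions from qubqu through qubqu → qubqv reaches term 8.

qubbq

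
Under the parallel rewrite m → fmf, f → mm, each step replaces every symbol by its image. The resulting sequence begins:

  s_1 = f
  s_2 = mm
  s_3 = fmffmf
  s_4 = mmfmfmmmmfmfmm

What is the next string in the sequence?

fmffmfmmfmfmmfmffmffmffmfmmfmfmmfmffmf

Replace each of the 14 characters of mmfmfmmmmfmfmm in place — fmf fmf mm fmf mm fmf fmf fmf fmf mm fmf mm fmf fmf — and concatenate.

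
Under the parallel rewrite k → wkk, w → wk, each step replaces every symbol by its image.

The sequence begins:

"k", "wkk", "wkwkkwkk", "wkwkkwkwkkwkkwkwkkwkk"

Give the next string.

Applying the rule to each of the 21 symbols of wkwkkwkwkkwkkwkwkkwkk gives the pieces wk wkk wk wkk wkk wk wkk wk wkk wkk wk wkk wkk wk wkk wk wkk wkk wk wkk wkk, which concatenate to the answer.

wkwkkwkwkkwkkwkwkkwkwkkwkkwkwkkwkkwkwkkwkwkkwkkwkwkkwkk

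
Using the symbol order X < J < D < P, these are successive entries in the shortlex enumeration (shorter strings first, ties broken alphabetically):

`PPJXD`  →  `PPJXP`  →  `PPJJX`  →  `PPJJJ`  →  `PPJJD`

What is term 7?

Advancing 2 positions from PPJJD through PPJJD → PPJJP reaches term 7.

PPJDX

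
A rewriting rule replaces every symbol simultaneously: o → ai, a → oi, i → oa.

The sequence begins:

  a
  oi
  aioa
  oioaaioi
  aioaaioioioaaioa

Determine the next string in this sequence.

Replace each of the 16 characters of aioaaioioioaaioa in place — oi oa ai oi oi oa ai oa ai oa ai oi oi oa ai oi — and concatenate.

oioaaioioioaaioaaioaaioioioaaioi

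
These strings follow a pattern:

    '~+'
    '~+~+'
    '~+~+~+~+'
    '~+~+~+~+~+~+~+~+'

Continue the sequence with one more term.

s(k+1) = s(k)·s(k) — each term doubles the last.
One more doubling of ~+~+~+~+~+~+~+~+ gives the answer.

~+~+~+~+~+~+~+~+~+~+~+~+~+~+~+~+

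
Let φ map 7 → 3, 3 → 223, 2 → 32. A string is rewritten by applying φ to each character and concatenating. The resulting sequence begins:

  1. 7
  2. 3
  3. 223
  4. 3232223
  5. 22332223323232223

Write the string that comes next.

Applying the rule to each of the 17 symbols of 22332223323232223 gives the pieces 32 32 223 223 32 32 32 223 223 32 223 32 223 32 32 32 223, which concatenate to the answer.

32322232233232322232233222332223323232223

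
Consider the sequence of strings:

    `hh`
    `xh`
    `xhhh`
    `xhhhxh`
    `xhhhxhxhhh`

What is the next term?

This is a Fibonacci-style word recurrence s(k) = s(k−1)·s(k−2): e.g. xh·hh = xhhh.
Continuing: xhhhxhxhhh · xhhhxh gives term 6.

xhhhxhxhhhxhhhxh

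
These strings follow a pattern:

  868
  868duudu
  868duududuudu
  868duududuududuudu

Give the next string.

868duududuududuududuudu

The strings grow by a fixed suffix duudu each time.
So the next term is 868duududuududuudu·duudu.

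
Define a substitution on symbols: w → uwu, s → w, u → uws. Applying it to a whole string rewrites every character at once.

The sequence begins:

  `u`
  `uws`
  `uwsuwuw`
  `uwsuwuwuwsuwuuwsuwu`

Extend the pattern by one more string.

Replace each of the 19 characters of uwsuwuwuwsuwuuwsuwu in place — uws uwu w uws uwu uws uwu uws uwu w uws uwu uws uws uwu w uws uwu uws — and concatenate.

uwsuwuwuwsuwuuwsuwuuwsuwuwuwsuwuuwsuwsuwuwuwsuwuuws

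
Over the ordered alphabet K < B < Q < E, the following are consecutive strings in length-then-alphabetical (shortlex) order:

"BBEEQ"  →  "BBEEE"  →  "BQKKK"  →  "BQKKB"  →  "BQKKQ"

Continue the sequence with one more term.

BQKKE

Treat BQKKQ as a base-4 numeral over the given alphabet and add one, carrying through any trailing E's.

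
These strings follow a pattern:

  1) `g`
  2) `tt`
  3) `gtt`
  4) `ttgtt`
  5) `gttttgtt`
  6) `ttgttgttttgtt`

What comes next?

This is a Fibonacci-style word recurrence s(k) = s(k−2)·s(k−1): e.g. g·tt = gtt.
So term 7 is gttttgtt·ttgttgttttgtt.

gttttgttttgttgttttgtt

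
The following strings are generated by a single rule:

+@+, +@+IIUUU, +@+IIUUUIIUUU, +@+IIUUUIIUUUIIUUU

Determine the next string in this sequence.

+@+IIUUUIIUUUIIUUUIIUUU

The strings grow by a fixed suffix IIUUU each time.
One more step from +@+IIUUUIIUUUIIUUU gives the answer.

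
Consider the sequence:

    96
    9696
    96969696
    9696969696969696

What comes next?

Each string is two copies of the previous one concatenated.
One more doubling of 9696969696969696 gives the answer.

96969696969696969696969696969696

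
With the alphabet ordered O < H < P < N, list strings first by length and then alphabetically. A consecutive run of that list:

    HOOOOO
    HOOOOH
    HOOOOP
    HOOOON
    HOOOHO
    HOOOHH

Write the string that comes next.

Treat HOOOHH as a base-4 numeral over the given alphabet and add one, carrying through any trailing N's.

HOOOHP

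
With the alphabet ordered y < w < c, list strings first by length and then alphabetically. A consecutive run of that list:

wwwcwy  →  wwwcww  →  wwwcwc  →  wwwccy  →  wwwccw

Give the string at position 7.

Advancing 2 positions from wwwccw through wwwccw → wwwccc reaches term 7.

wwcyyy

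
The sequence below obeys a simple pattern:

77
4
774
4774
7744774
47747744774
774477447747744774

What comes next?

This is a Fibonacci-style word recurrence s(k) = s(k−2)·s(k−1): e.g. 77·4 = 774.
So term 8 is 47747744774·774477447747744774.

47747744774774477447747744774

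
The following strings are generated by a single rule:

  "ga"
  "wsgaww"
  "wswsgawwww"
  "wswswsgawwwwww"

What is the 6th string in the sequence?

wswswswswsgawwwwwwwwww

Each term wraps the previous one in ws on the left and ww on the right.
From wswswsgawwwwww, 2 further steps: wswswsgawwwwww → wswswswsgawwwwwwww → (answer).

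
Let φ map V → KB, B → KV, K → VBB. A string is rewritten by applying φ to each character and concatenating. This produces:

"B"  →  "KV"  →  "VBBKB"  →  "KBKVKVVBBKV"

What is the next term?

VBBKVVBBKBVBBKBKBKVKVVBBKB

Apply φ to KBKVKVVBBKV symbol by symbol: K→VBB, B→KV, K→VBB, V→KB, K→VBB, V→KB, V→KB, B→KV, B→KV, K→VBB, V→KB; joined: VBB KV VBB KB VBB KB KB KV KV VBB KB.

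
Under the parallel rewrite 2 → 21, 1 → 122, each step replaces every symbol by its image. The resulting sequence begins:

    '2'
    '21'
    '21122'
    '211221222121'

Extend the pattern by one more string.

Rewriting each symbol of 211221222121: 2→21, 1→122, 1→122, 2→21, 2→21, 1→122, 2→21, 2→21, 2→21, 1→122, 2→21, 1→122, which concatenates to 21 122 122 21 21 122 21 21 21 122 21 122.

21122122212112221212112221122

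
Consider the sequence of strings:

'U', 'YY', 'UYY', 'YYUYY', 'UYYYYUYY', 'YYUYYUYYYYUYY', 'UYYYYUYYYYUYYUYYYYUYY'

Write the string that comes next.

From term 3 onward, concatenate the second-to-last term with the last: U·YY = UYY, YY·UYY = YYUYY, …
So term 8 is YYUYYUYYYYUYY·UYYYYUYYYYUYYUYYYYUYY.

YYUYYUYYYYUYYUYYYYUYYYYUYYUYYYYUYY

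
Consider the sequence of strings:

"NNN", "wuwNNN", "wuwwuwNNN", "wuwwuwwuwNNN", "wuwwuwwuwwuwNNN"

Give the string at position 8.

Each term is the previous one with wuw prepended.
From wuwwuwwuwwuwNNN, 3 further steps: wuwwuwwuwwuwNNN → wuwwuwwuwwuwwuwNNN → wuwwuwwuwwuwwuwwuwNNN → (answer).

wuwwuwwuwwuwwuwwuwwuwNNN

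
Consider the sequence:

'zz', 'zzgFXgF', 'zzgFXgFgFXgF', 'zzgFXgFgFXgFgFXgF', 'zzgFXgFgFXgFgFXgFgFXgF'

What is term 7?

Every step adds gFXgF to the end: s(k+1) = s(k)·gFXgF.
From zzgFXgFgFXgFgFXgFgFXgF, 2 further steps: zzgFXgFgFXgFgFXgFgFXgF → zzgFXgFgFXgFgFXgFgFXgFgFXgF → (answer).

zzgFXgFgFXgFgFXgFgFXgFgFXgFgFXgF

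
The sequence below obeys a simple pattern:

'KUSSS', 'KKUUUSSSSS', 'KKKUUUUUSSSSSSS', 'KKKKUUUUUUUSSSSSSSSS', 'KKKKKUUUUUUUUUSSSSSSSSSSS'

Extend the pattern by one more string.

Term n consists of n K's, followed by 2n-1 U's, followed by 2n+1 S's (n = 1, 2, …).
At n = 6 the blocks have lengths 6, 11, 13.

KKKKKKUUUUUUUUUUUSSSSSSSSSSSSS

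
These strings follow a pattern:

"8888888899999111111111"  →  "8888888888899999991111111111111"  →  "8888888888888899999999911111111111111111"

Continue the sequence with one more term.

Each string has the form 8^{3n+2} 9^{2n+1} 1^{4n+1}, where the shown terms are n = 2, 3, 4.
At n = 5 the blocks have lengths 17, 11, 21.

8888888888888888899999999999111111111111111111111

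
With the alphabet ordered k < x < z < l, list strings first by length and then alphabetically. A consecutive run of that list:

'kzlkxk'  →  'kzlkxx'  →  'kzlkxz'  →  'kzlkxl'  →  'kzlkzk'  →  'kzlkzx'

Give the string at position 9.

kzlklk

Stepping forward 3 times from kzlkzx: kzlkzx → kzlkzz → kzlkzl, then the target.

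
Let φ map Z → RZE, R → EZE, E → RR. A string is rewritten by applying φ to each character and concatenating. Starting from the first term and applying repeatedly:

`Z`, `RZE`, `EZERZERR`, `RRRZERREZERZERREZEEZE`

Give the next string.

EZEEZEEZERZERREZEEZERRRZERREZERZERREZEEZERRRZERRRRRZERR

Replace each of the 21 characters of RRRZERREZERZERREZEEZE in place — EZE EZE EZE RZE RR EZE EZE RR RZE RR EZE RZE RR EZE EZE RR RZE RR RR RZE RR — and concatenate.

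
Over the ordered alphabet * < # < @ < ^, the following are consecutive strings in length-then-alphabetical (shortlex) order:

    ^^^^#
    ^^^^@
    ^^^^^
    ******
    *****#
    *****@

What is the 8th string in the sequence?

****#*

Stepping forward 2 times from *****@: *****@ → *****^, then the target.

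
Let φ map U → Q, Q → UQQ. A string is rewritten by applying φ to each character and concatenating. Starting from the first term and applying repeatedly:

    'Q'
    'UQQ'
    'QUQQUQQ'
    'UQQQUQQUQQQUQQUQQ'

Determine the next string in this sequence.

φ(UQQQUQQUQQQUQQUQQ) expands symbol-by-symbol to Q UQQ UQQ UQQ Q UQQ UQQ Q UQQ UQQ UQQ Q UQQ UQQ Q UQQ UQQ; joining the 17 pieces gives the next term.

QUQQUQQUQQQUQQUQQQUQQUQQUQQQUQQUQQQUQQUQQ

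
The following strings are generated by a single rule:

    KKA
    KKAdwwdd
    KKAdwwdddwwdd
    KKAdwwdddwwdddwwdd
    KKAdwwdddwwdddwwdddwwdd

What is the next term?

Every step adds dwwdd to the end: s(k+1) = s(k)·dwwdd.
Applying this once more to KKAdwwdddwwdddwwdddwwdd:

KKAdwwdddwwdddwwdddwwdddwwdd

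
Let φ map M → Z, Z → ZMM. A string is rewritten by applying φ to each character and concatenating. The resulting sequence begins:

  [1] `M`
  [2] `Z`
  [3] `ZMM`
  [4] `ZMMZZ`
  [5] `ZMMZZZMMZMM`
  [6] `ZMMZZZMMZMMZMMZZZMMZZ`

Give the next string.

Rewriting the 21 symbols of ZMMZZZMMZMMZMMZZZMMZZ one by one yields ZMM Z Z ZMM ZMM ZMM Z Z ZMM Z Z ZMM Z Z ZMM ZMM ZMM Z Z ZMM ZMM; concatenated:

ZMMZZZMMZMMZMMZZZMMZZZMMZZZMMZMMZMMZZZMMZMM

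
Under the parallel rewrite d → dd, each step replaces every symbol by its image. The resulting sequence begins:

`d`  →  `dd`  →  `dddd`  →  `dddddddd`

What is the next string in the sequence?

dddddddddddddddd

Expanding dddddddd: d→dd, d→dd, d→dd, d→dd, d→dd, d→dd, d→dd, d→dd. Concatenated: dd dd dd dd dd dd dd dd.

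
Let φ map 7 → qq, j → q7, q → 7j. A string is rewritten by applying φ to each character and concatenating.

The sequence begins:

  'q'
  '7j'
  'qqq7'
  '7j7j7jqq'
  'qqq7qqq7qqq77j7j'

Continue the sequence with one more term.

7j7j7jqq7j7j7jqq7j7j7jqqqqq7qqq7

Applying the rule to each of the 16 symbols of qqq7qqq7qqq77j7j gives the pieces 7j 7j 7j qq 7j 7j 7j qq 7j 7j 7j qq qq q7 qq q7, which concatenate to the answer.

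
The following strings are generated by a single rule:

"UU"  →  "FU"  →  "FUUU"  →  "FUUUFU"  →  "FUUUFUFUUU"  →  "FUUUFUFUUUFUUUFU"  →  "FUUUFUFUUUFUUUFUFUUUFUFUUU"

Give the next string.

Each term (from the third on) is the previous term followed by the one before it: term 3 = FU·UU = FUUU.
Continuing: FUUUFUFUUUFUUUFUFUUUFUFUUU · FUUUFUFUUUFUUUFU gives term 8.

FUUUFUFUUUFUUUFUFUUUFUFUUUFUUUFUFUUUFUUUFU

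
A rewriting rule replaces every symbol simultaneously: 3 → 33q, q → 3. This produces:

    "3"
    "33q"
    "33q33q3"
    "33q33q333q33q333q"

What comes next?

φ(33q33q333q33q333q) expands symbol-by-symbol to 33q 33q 3 33q 33q 3 33q 33q 33q 3 33q 33q 3 33q 33q 33q 3; joining the 17 pieces gives the next term.

33q33q333q33q333q33q33q333q33q333q33q33q3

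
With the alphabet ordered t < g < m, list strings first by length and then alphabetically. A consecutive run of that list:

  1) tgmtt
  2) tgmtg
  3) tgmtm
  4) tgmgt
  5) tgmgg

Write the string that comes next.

Treat tgmgg as a base-3 numeral over the given alphabet and add one, carrying through any trailing m's.

tgmgm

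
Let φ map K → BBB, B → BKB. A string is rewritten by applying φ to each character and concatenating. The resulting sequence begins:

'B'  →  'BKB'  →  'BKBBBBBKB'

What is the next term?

Expanding BKBBBBBKB: B→BKB, K→BBB, B→BKB, B→BKB, B→BKB, B→BKB, B→BKB, K→BBB, B→BKB. Concatenated: BKB BBB BKB BKB BKB BKB BKB BBB BKB.

BKBBBBBKBBKBBKBBKBBKBBBBBKB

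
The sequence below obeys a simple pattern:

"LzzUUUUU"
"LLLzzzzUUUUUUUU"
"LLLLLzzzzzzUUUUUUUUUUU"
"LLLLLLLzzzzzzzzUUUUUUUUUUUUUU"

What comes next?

LLLLLLLLLzzzzzzzzzzUUUUUUUUUUUUUUUUU

Each string has the form L^{2n-1} z^{2n} U^{3n+2} (n = 1, 2, …).
For the next term, n = 5, so the run lengths are 9, 10, 17.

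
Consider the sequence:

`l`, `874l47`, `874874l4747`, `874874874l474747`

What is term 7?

874874874874874874l474747474747

s(k+1) = 874·s(k)·47, so each term gains 874 as a prefix and 47 as a suffix.
From 874874874l474747, 3 further steps: 874874874l474747 → 874874874874l47474747 → 874874874874874l4747474747 → (answer).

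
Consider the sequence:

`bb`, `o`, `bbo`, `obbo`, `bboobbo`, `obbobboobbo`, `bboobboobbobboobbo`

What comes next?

From term 3 onward, concatenate the second-to-last term with the last: bb·o = bbo, o·bbo = obbo, …
Continuing: obbobboobbo · bboobboobbobboobbo gives term 8.

obbobboobbobboobboobbobboobbo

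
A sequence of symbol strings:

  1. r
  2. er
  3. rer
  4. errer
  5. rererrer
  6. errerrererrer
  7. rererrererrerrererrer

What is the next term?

This is a Fibonacci-style word recurrence s(k) = s(k−2)·s(k−1): e.g. r·er = rer.
The next term joins errerrererrer and rererrererrerrererrer.

errerrererrerrererrererrerrererrer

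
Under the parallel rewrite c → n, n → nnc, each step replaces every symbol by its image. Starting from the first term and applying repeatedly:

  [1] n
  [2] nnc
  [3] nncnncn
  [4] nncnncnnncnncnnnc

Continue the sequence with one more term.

Applying the rule to each of the 17 symbols of nncnncnnncnncnnnc gives the pieces nnc nnc n nnc nnc n nnc nnc nnc n nnc nnc n nnc nnc nnc n, which concatenate to the answer.

nncnncnnncnncnnncnncnncnnncnncnnncnncnncn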